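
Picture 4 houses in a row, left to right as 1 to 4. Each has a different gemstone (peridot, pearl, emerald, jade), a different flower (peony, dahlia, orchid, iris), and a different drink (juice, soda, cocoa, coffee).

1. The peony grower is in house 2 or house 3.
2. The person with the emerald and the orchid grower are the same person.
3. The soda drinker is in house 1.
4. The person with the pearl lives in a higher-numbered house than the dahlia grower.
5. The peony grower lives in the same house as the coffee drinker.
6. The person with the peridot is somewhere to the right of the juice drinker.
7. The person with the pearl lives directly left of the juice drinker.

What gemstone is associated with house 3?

Clue 3: the soda drinker is in house 1.
The person with the pearl is in house 2 (clue 7).
Clue 7 places the juice drinker in house 3.
The only drink still possible for house 2 is coffee.
So house 4 gets cocoa for drink.
Clue 4 places the dahlia grower in house 1.
Clue 5 places the peony grower in house 2.
Clue 6 places the person with the peridot in house 4.
Clue 2 places the person with the emerald in house 3.
From clue 2, the orchid grower must be in house 3.
That leaves jade as the gemstone for house 1.
House 4's flower must be iris (nothing else left).
So: house 1 = jade/dahlia/soda, house 2 = pearl/peony/coffee, house 3 = emerald/orchid/juice, house 4 = peridot/iris/cocoa.

emerald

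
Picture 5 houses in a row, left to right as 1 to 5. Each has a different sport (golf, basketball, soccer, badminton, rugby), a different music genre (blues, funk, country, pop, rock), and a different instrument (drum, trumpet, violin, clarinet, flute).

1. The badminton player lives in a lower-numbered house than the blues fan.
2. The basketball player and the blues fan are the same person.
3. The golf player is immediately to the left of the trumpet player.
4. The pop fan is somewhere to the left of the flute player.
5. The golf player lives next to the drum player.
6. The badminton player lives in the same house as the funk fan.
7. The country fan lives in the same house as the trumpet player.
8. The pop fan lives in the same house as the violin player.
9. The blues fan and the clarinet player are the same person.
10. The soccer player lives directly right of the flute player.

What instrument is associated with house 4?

trumpet

The soccer player is narrowed to house 3 or 4 or 5; consider each.
Placing it in house 3 and house 5 leads to a contradiction, so it's in house 4.
From clue 10, the flute player must be in house 3.
House 1's instrument must be violin (nothing else left).
So house 5 gets clarinet for instrument.
From clue 8, the pop fan must be in house 1.
By clue 9, the blues fan is in house 5.
By clue 2, the basketball player is in house 5.
The badminton player is narrowed to house 2 or 3; consider each.
Placing it in house 3 leads to a contradiction, so it's in house 2.
From clue 6, the funk fan must be in house 2.
House 3's music genre must be rock (nothing else left).
House 4's music genre must be country (nothing else left).
Clue 7 places the trumpet player in house 4.
The only instrument still possible for house 2 is drum.
The golf player is in house 3 (clue 3).
House 1 sport: only rugby fits.
So: house 1 = rugby/pop/violin, house 2 = badminton/funk/drum, house 3 = golf/rock/flute, house 4 = soccer/country/trumpet, house 5 = basketball/blues/clarinet.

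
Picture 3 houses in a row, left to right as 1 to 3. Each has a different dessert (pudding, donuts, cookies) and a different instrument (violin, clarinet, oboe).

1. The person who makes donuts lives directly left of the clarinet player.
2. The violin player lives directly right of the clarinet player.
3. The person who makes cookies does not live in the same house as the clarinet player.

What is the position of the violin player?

The violin player is in house 3 (clue 2).
The clarinet player is in house 2 (clue 2).
The only instrument still possible for house 1 is oboe.
Clue 1 places the person who makes donuts in house 1.
The only dessert still possible for house 2 is pudding.
House 3's dessert must be cookies (nothing else left).
So: house 1 = donuts/oboe, house 2 = pudding/clarinet, house 3 = cookies/violin.

3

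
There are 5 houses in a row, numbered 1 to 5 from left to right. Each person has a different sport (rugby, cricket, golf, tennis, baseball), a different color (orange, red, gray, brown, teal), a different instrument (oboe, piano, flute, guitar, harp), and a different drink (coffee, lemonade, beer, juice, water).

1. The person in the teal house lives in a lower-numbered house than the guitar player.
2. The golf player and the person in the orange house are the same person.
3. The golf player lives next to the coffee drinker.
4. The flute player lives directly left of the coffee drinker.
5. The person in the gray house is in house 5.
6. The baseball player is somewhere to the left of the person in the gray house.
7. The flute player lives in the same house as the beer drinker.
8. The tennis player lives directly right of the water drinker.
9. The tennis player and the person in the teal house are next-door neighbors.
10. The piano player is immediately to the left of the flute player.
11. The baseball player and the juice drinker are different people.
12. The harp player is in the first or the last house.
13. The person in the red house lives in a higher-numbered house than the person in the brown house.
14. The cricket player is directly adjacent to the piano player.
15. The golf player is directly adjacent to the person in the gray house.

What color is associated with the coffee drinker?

gray

By clue 5, the person in the gray house is in house 5.
From clue 15, the golf player must be in house 4.
Clue 2: the person in the orange house is in house 4.
From clue 14, the cricket player must be in house 2.
Clue 9: the tennis player is in house 3.
The person in the teal house is in house 2 (clue 9).
House 1 sport: only baseball fits.
The only sport still possible for house 5 is rugby.
House 1 color: only brown fits.
The only color still possible for house 3 is red.
Clue 8 places the water drinker in house 2.
That leaves lemonade as the drink for house 1.
The flute player is in house 4 (clue 7).
Clue 10 places the piano player in house 3.
House 1's instrument must be harp (nothing else left).
The only instrument still possible for house 2 is oboe.
That leaves guitar as the instrument for house 5.
The only drink still possible for house 4 is beer.
The coffee drinker is in house 5 (clue 4).
House 3 drink: only juice fits.
So: house 1 = baseball/brown/harp/lemonade, house 2 = cricket/teal/oboe/water, house 3 = tennis/red/piano/juice, house 4 = golf/orange/flute/beer, house 5 = rugby/gray/guitar/coffee.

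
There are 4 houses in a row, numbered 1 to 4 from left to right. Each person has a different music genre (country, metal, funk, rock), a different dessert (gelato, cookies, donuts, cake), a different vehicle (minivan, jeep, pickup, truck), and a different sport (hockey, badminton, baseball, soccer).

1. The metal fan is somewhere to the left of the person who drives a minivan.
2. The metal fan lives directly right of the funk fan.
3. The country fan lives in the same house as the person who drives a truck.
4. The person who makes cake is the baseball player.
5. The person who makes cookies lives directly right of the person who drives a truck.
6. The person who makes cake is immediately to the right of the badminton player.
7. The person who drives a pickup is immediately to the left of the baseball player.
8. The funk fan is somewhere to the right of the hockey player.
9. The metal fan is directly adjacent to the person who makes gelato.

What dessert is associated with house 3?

From clue 8, the funk fan must be in house 2.
From clue 8, the hockey player must be in house 1.
The person who drives a minivan is in house 4 (clue 1).
So house 3 gets metal for music genre.
House 4 music genre: only rock fits.
House 1's dessert must be donuts (nothing else left).
That leaves cake as the dessert for house 3.
Clue 3: the person who drives a truck is in house 1.
By clue 4, the baseball player is in house 3.
From clue 5, the person who makes cookies must be in house 2.
From clue 6, the badminton player must be in house 2.
By clue 7, the person who drives a pickup is in house 2.
So house 1 gets country for music genre.
House 4 dessert: only gelato fits.
The only vehicle still possible for house 3 is jeep.
That leaves soccer as the sport for house 4.
So: house 1 = country/donuts/truck/hockey, house 2 = funk/cookies/pickup/badminton, house 3 = metal/cake/jeep/baseball, house 4 = rock/gelato/minivan/soccer.

cake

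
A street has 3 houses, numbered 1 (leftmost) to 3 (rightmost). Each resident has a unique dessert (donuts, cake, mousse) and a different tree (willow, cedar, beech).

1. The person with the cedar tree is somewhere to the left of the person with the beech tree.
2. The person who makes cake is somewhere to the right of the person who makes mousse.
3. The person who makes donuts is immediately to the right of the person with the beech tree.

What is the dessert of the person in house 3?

donuts

Clue 3 places the person who makes donuts in house 3.
Clue 3 places the person with the beech tree in house 2.
So house 1 gets mousse for dessert.
So house 2 gets cake for dessert.
The only tree still possible for house 3 is willow.
So house 1 gets cedar for tree.
So: house 1 = mousse/cedar, house 2 = cake/beech, house 3 = donuts/willow.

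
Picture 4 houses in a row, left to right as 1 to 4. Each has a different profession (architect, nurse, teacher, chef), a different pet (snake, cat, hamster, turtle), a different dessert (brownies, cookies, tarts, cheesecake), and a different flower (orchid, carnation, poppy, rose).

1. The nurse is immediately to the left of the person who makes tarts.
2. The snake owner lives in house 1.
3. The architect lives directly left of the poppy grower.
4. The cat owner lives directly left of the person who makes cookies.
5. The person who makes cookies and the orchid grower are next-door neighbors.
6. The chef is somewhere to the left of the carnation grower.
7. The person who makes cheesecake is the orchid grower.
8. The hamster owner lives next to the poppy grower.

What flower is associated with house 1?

rose

By clue 2, the snake owner is in house 1.
House 4 profession: only teacher fits.
That leaves brownies as the dessert for house 1.
House 1's flower must be rose (nothing else left).
The cat owner is narrowed to house 2 or 3; consider each.
Placing it in house 3 leads to a contradiction, so it's in house 2.
Clue 4: the person who makes cookies is in house 3.
The nurse is narrowed to house 1 or 3; consider each.
Placing it in house 1 leads to a contradiction, so it's in house 3.
Clue 1: the person who makes tarts is in house 4.
House 2's dessert must be cheesecake (nothing else left).
From clue 7, the orchid grower must be in house 2.
So house 3 gets poppy for flower.
House 4 flower: only carnation fits.
From clue 3, the architect must be in house 2.
Clue 8 places the hamster owner in house 4.
So house 1 gets chef for profession.
That leaves turtle as the pet for house 3.
So: house 1 = chef/snake/brownies/rose, house 2 = architect/cat/cheesecake/orchid, house 3 = nurse/turtle/cookies/poppy, house 4 = teacher/hamster/tarts/carnation.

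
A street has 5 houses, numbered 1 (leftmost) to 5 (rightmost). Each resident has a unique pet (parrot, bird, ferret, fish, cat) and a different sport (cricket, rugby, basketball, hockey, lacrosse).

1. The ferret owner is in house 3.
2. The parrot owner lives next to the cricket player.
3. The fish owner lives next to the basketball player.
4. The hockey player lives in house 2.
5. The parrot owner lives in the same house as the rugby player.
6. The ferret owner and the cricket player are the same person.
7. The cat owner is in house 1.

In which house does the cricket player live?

By clue 1, the ferret owner is in house 3.
The hockey player is in house 2 (clue 4).
The cricket player is in house 3 (clue 6).
Clue 7: the cat owner is in house 1.
The parrot owner is in house 4 (clue 5).
From clue 5, the rugby player must be in house 4.
The fish owner is in house 2 (clue 3).
By clue 3, the basketball player is in house 1.
So house 5 gets bird for pet.
The only sport still possible for house 5 is lacrosse.
So: house 1 = cat/basketball, house 2 = fish/hockey, house 3 = ferret/cricket, house 4 = parrot/rugby, house 5 = bird/lacrosse.

3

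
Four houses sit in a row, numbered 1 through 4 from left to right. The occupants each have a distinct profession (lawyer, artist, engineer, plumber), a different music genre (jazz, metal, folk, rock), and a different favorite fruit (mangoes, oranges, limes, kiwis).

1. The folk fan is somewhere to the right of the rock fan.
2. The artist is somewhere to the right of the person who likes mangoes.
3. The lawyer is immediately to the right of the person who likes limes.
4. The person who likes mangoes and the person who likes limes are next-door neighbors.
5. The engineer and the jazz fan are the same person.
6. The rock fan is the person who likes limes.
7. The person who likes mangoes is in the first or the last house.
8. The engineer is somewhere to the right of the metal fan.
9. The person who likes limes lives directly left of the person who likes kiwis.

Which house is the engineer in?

By clue 7, the person who likes mangoes is in house 1.
House 1 profession: only plumber fits.
The person who likes limes is in house 2 (clue 4).
Clue 6: the rock fan is in house 2.
Clue 9 places the person who likes kiwis in house 3.
House 1's music genre must be metal (nothing else left).
So house 4 gets oranges for favorite fruit.
Clue 3 places the lawyer in house 3.
House 2 profession: only artist fits.
The only profession still possible for house 4 is engineer.
The jazz fan is in house 4 (clue 5).
The only music genre still possible for house 3 is folk.
So: house 1 = plumber/metal/mangoes, house 2 = artist/rock/limes, house 3 = lawyer/folk/kiwis, house 4 = engineer/jazz/oranges.

4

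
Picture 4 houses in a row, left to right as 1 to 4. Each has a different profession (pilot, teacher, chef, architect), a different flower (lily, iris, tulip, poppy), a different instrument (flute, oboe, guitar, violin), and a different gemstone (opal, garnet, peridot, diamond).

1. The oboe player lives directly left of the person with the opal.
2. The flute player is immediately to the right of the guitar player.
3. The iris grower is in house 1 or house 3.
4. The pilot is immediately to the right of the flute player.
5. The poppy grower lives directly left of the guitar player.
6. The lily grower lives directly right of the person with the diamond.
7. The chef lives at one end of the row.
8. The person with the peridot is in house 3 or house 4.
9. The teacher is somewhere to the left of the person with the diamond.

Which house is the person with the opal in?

The only instrument still possible for house 4 is violin.
House 1's gemstone must be garnet (nothing else left).
From clue 2, the flute player must be in house 3.
Clue 2: the guitar player is in house 2.
From clue 4, the pilot must be in house 4.
From clue 5, the poppy grower must be in house 1.
House 1's profession must be chef (nothing else left).
The only profession still possible for house 3 is architect.
That leaves tulip as the flower for house 2.
The only flower still possible for house 4 is lily.
So house 1 gets oboe for instrument.
Clue 1 places the person with the opal in house 2.
Clue 6 places the person with the diamond in house 3.
So house 2 gets teacher for profession.
House 3's flower must be iris (nothing else left).
The only gemstone still possible for house 4 is peridot.
So: house 1 = chef/poppy/oboe/garnet, house 2 = teacher/tulip/guitar/opal, house 3 = architect/iris/flute/diamond, house 4 = pilot/lily/violin/peridot.

2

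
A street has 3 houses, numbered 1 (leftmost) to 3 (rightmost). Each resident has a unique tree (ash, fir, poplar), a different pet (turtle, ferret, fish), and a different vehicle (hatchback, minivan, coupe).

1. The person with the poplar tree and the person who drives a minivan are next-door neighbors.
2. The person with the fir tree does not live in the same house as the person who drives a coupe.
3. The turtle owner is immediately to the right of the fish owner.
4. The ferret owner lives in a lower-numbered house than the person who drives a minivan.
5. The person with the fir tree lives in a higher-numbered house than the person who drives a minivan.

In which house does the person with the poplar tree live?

The person with the fir tree is in house 3 (clue 5).
By clue 5, the person who drives a minivan is in house 2.
The only pet still possible for house 3 is turtle.
By clue 1, the person with the poplar tree is in house 1.
By clue 2, the person who drives a coupe is in house 1.
Clue 3 places the fish owner in house 2.
By clue 4, the ferret owner is in house 1.
The only tree still possible for house 2 is ash.
That leaves hatchback as the vehicle for house 3.
So: house 1 = poplar/ferret/coupe, house 2 = ash/fish/minivan, house 3 = fir/turtle/hatchback.

1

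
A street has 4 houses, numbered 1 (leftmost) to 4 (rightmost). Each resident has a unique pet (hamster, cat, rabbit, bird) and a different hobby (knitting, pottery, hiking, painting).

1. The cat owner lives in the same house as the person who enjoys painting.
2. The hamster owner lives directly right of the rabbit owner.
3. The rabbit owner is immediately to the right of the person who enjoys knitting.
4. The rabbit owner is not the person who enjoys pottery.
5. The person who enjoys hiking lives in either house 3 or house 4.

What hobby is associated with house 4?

The hamster owner is narrowed to house 3 or 4; consider each.
Placing it in house 3 leads to a contradiction, so it's in house 4.
The rabbit owner is in house 3 (clue 2).
The person who enjoys knitting is in house 2 (clue 3).
Clue 1 places the cat owner in house 1.
Clue 1: the person who enjoys painting is in house 1.
House 2 pet: only bird fits.
House 3's hobby must be hiking (nothing else left).
House 4 hobby: only pottery fits.
So: house 1 = cat/painting, house 2 = bird/knitting, house 3 = rabbit/hiking, house 4 = hamster/pottery.

pottery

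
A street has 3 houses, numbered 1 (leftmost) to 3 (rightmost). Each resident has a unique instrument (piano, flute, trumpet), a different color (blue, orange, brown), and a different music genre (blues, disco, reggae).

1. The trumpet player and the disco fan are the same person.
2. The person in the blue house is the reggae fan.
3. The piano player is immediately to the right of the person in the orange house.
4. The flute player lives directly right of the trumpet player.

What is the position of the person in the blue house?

3

That leaves trumpet as the instrument for house 1.
By clue 1, the disco fan is in house 1.
Clue 4: the flute player is in house 2.
House 3's instrument must be piano (nothing else left).
By clue 3, the person in the orange house is in house 2.
That leaves brown as the color for house 1.
House 3 color: only blue fits.
Clue 2: the reggae fan is in house 3.
The only music genre still possible for house 2 is blues.
So: house 1 = trumpet/brown/disco, house 2 = flute/orange/blues, house 3 = piano/blue/reggae.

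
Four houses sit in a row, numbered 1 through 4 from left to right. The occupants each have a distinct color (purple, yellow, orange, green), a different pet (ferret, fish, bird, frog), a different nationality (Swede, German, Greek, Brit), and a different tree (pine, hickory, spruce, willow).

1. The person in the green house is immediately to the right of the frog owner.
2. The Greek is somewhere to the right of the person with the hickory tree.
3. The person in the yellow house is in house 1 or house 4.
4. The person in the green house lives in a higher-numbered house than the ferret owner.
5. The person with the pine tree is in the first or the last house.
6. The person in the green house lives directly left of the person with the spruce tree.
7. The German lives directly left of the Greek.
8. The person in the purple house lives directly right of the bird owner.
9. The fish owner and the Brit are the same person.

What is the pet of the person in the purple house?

fish

House 4's pet must be fish (nothing else left).
Clue 9: the Brit is in house 4.
That leaves bird as the pet for house 3.
The person in the purple house is in house 4 (clue 8).
House 1's color must be yellow (nothing else left).
The person in the green house is narrowed to house 2 or 3; consider each.
Placing it in house 2 leads to a contradiction, so it's in house 3.
The frog owner is in house 2 (clue 1).
Clue 6 places the person with the spruce tree in house 4.
That leaves orange as the color for house 2.
House 1's pet must be ferret (nothing else left).
The only tree still possible for house 3 is willow.
House 1 tree: only pine fits.
House 2's tree must be hickory (nothing else left).
By clue 2, the Greek is in house 3.
Clue 7: the German is in house 2.
So house 1 gets Swede for nationality.
So: house 1 = yellow/ferret/Swede/pine, house 2 = orange/frog/German/hickory, house 3 = green/bird/Greek/willow, house 4 = purple/fish/Brit/spruce.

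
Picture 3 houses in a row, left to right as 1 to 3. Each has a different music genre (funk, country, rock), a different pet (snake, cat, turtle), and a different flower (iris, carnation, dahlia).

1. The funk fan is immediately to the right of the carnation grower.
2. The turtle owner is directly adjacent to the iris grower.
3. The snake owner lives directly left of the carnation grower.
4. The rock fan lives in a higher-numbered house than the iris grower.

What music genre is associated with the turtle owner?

rock

Clue 3: the snake owner is in house 1.
By clue 3, the carnation grower is in house 2.
So house 1 gets country for music genre.
So house 3 gets dahlia for flower.
The funk fan is in house 3 (clue 1).
By clue 2, the turtle owner is in house 2.
House 2's music genre must be rock (nothing else left).
So house 3 gets cat for pet.
That leaves iris as the flower for house 1.
So: house 1 = country/snake/iris, house 2 = rock/turtle/carnation, house 3 = funk/cat/dahlia.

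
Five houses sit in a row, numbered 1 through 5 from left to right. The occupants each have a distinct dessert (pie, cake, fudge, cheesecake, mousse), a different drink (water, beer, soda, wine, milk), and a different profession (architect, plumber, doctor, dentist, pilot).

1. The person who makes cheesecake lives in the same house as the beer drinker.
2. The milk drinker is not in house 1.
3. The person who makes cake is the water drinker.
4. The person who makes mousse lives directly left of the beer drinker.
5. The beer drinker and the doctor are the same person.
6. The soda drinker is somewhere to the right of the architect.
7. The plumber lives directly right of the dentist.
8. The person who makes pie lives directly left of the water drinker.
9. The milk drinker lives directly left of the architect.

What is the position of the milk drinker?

2

That leaves wine as the drink for house 1.
The milk drinker is narrowed to house 2 or 3; consider each.
Placing it in house 3 leads to a contradiction, so it's in house 2.
The architect is in house 3 (clue 9).
House 1's dessert must be fudge (nothing else left).
The only drink still possible for house 3 is water.
From clue 3, the person who makes cake must be in house 3.
From clue 8, the person who makes pie must be in house 2.
So house 4 gets mousse for dessert.
House 5's dessert must be cheesecake (nothing else left).
The beer drinker is in house 5 (clue 1).
Clue 5 places the doctor in house 5.
So house 4 gets soda for drink.
Clue 7: the dentist is in house 1.
House 2's profession must be plumber (nothing else left).
House 4's profession must be pilot (nothing else left).
So: house 1 = fudge/wine/dentist, house 2 = pie/milk/plumber, house 3 = cake/water/architect, house 4 = mousse/soda/pilot, house 5 = cheesecake/beer/doctor.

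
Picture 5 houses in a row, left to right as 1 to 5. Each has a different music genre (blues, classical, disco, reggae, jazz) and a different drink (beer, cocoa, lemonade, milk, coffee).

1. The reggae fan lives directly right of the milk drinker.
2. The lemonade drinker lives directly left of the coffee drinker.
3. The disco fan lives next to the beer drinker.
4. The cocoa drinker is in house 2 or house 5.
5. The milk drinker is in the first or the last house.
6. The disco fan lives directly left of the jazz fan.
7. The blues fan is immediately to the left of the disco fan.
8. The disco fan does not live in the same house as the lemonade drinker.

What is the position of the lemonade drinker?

By clue 5, the milk drinker is in house 1.
By clue 1, the reggae fan is in house 2.
Clue 7 places the blues fan in house 3.
From clue 7, the disco fan must be in house 4.
The only music genre still possible for house 1 is classical.
That leaves jazz as the music genre for house 5.
The only drink still possible for house 4 is coffee.
By clue 2, the lemonade drinker is in house 3.
House 2's drink must be cocoa (nothing else left).
House 5's drink must be beer (nothing else left).
So: house 1 = classical/milk, house 2 = reggae/cocoa, house 3 = blues/lemonade, house 4 = disco/coffee, house 5 = jazz/beer.

3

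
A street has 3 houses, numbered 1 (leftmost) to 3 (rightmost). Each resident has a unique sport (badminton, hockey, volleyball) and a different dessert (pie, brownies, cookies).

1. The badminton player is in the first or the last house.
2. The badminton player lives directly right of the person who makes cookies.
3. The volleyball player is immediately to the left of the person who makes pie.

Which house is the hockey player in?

Clue 2 places the badminton player in house 3.
Clue 2: the person who makes cookies is in house 2.
House 1 dessert: only brownies fits.
That leaves pie as the dessert for house 3.
From clue 3, the volleyball player must be in house 2.
House 1 sport: only hockey fits.
So: house 1 = hockey/brownies, house 2 = volleyball/cookies, house 3 = badminton/pie.

1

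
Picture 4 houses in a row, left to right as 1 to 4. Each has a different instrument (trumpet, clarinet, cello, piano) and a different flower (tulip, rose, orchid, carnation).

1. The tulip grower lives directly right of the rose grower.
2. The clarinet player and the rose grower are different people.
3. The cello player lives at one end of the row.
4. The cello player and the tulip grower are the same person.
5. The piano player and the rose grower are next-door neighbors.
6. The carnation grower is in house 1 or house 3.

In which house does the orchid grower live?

2

From clue 4, the cello player must be in house 4.
From clue 4, the tulip grower must be in house 4.
By clue 1, the rose grower is in house 3.
Clue 5: the piano player is in house 2.
House 3 instrument: only trumpet fits.
House 1 flower: only carnation fits.
House 2's flower must be orchid (nothing else left).
So house 1 gets clarinet for instrument.
So: house 1 = clarinet/carnation, house 2 = piano/orchid, house 3 = trumpet/rose, house 4 = cello/tulip.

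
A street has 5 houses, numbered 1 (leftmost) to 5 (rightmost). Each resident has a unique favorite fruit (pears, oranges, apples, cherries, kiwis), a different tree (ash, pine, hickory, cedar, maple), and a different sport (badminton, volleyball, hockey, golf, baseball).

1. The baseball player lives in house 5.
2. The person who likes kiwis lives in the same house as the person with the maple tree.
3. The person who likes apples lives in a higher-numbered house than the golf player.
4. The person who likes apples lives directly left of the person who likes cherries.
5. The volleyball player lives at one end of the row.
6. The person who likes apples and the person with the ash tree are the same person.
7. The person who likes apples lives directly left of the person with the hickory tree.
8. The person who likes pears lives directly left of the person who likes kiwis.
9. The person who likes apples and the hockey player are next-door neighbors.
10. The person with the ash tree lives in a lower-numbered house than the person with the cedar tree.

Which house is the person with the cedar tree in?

5

By clue 1, the baseball player is in house 5.
The only tree still possible for house 1 is pine.
The only sport still possible for house 1 is volleyball.
The only tree still possible for house 2 is maple.
So house 3 gets ash for tree.
From clue 2, the person who likes kiwis must be in house 2.
Clue 6 places the person who likes apples in house 3.
By clue 7, the person with the hickory tree is in house 4.
By clue 8, the person who likes pears is in house 1.
The only tree still possible for house 5 is cedar.
By clue 3, the golf player is in house 2.
Clue 4 places the person who likes cherries in house 4.
The only favorite fruit still possible for house 5 is oranges.
So house 3 gets badminton for sport.
The only sport still possible for house 4 is hockey.
So: house 1 = pears/pine/volleyball, house 2 = kiwis/maple/golf, house 3 = apples/ash/badminton, house 4 = cherries/hickory/hockey, house 5 = oranges/cedar/baseball.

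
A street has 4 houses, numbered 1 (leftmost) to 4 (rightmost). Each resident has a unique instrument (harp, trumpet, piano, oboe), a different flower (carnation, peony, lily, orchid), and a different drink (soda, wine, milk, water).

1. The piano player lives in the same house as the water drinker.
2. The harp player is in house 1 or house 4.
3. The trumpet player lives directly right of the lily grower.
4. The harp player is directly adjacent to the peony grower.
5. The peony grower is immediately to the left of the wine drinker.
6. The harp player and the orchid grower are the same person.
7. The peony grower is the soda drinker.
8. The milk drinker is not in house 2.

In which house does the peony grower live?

The harp player is narrowed to house 1 or 4; consider each.
Placing it in house 1 leads to a contradiction, so it's in house 4.
Clue 4: the peony grower is in house 3.
By clue 5, the wine drinker is in house 4.
Clue 6: the orchid grower is in house 4.
From clue 7, the soda drinker must be in house 3.
So house 1 gets milk for drink.
That leaves water as the drink for house 2.
By clue 1, the piano player is in house 2.
House 1's instrument must be oboe (nothing else left).
The only instrument still possible for house 3 is trumpet.
Clue 3 places the lily grower in house 2.
House 1 flower: only carnation fits.
So: house 1 = oboe/carnation/milk, house 2 = piano/lily/water, house 3 = trumpet/peony/soda, house 4 = harp/orchid/wine.

3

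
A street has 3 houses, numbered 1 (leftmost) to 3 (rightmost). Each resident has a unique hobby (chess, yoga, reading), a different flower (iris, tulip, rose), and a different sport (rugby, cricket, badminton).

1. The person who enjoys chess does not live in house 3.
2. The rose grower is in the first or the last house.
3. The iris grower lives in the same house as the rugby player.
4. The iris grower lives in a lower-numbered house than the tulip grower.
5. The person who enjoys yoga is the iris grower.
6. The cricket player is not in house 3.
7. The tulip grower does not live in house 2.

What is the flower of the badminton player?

The tulip grower is in house 3 (clue 7).
That leaves reading as the hobby for house 3.
So house 1 gets rose for flower.
The only flower still possible for house 2 is iris.
By clue 3, the rugby player is in house 2.
Clue 5 places the person who enjoys yoga in house 2.
That leaves chess as the hobby for house 1.
The only sport still possible for house 1 is cricket.
The only sport still possible for house 3 is badminton.
So: house 1 = chess/rose/cricket, house 2 = yoga/iris/rugby, house 3 = reading/tulip/badminton.

tulip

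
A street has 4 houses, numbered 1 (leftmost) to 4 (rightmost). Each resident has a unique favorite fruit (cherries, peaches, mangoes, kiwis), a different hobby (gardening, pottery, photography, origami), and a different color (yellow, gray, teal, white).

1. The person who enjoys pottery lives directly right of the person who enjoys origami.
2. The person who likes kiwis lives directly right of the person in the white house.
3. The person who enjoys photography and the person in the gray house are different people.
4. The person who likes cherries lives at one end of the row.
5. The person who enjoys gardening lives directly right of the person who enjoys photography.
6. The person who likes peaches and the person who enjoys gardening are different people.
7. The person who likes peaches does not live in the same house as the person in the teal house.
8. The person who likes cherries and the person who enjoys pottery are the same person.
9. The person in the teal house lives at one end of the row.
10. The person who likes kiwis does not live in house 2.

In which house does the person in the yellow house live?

1

Clue 8: the person who likes cherries is in house 4.
From clue 8, the person who enjoys pottery must be in house 4.
So house 3 gets kiwis for favorite fruit.
From clue 1, the person who enjoys origami must be in house 3.
The person in the white house is in house 2 (clue 2).
House 1's hobby must be photography (nothing else left).
The only hobby still possible for house 2 is gardening.
Clue 6: the person who likes peaches is in house 1.
Clue 7 places the person in the teal house in house 4.
That leaves mangoes as the favorite fruit for house 2.
So house 1 gets yellow for color.
House 3's color must be gray (nothing else left).
So: house 1 = peaches/photography/yellow, house 2 = mangoes/gardening/white, house 3 = kiwis/origami/gray, house 4 = cherries/pottery/teal.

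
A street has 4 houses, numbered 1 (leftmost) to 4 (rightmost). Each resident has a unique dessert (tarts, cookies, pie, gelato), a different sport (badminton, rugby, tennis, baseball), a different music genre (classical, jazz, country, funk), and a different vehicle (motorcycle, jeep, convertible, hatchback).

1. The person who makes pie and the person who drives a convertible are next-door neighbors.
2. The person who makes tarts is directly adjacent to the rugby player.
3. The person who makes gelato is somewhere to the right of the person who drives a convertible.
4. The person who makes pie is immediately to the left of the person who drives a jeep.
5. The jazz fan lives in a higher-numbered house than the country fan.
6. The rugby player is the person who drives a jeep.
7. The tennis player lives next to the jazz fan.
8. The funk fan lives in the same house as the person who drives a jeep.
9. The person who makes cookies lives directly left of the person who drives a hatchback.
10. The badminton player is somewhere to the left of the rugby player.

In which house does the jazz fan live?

2

The person who makes cookies is narrowed to house 1 or 2 or 3; consider each.
Placing it in house 2 and house 3 leads to a contradiction, so it's in house 1.
By clue 9, the person who drives a hatchback is in house 2.
From clue 1, the person who makes pie must be in house 2.
Clue 4 places the person who drives a jeep in house 3.
The rugby player is in house 3 (clue 6).
By clue 8, the funk fan is in house 3.
So house 1 gets convertible for vehicle.
That leaves motorcycle as the vehicle for house 4.
Clue 2 places the person who makes tarts in house 4.
From clue 7, the tennis player must be in house 1.
The jazz fan is in house 2 (clue 7).
So house 3 gets gelato for dessert.
House 4 sport: only baseball fits.
House 1 music genre: only country fits.
So house 4 gets classical for music genre.
The only sport still possible for house 2 is badminton.
So: house 1 = cookies/tennis/country/convertible, house 2 = pie/badminton/jazz/hatchback, house 3 = gelato/rugby/funk/jeep, house 4 = tarts/baseball/classical/motorcycle.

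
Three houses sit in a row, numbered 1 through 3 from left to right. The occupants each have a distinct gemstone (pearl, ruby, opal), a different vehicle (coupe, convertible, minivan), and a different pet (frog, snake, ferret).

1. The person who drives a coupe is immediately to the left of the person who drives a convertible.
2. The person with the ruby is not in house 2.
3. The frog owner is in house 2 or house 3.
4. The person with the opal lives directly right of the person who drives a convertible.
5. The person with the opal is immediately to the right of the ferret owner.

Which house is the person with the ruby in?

The person with the opal is in house 3 (clue 4).
From clue 4, the person who drives a convertible must be in house 2.
Clue 5 places the ferret owner in house 2.
That leaves pearl as the gemstone for house 2.
That leaves minivan as the vehicle for house 3.
The only pet still possible for house 1 is snake.
House 3 pet: only frog fits.
So house 1 gets ruby for gemstone.
That leaves coupe as the vehicle for house 1.
So: house 1 = ruby/coupe/snake, house 2 = pearl/convertible/ferret, house 3 = opal/minivan/frog.

1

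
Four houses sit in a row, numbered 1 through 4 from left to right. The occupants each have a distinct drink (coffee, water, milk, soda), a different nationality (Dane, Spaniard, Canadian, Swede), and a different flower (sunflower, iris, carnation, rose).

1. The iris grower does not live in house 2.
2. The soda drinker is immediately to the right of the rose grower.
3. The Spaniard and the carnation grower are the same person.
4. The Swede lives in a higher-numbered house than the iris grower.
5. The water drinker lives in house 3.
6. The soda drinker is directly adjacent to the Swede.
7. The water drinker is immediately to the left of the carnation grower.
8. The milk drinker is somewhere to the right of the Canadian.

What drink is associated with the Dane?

Clue 5: the water drinker is in house 3.
From clue 7, the carnation grower must be in house 4.
House 1's drink must be coffee (nothing else left).
Clue 3: the Spaniard is in house 4.
Clue 6 places the Swede in house 3.
So house 2 gets sunflower for flower.
Clue 4 places the iris grower in house 1.
House 3's flower must be rose (nothing else left).
Clue 2 places the soda drinker in house 4.
The only drink still possible for house 2 is milk.
Clue 8: the Canadian is in house 1.
House 2's nationality must be Dane (nothing else left).
So: house 1 = coffee/Canadian/iris, house 2 = milk/Dane/sunflower, house 3 = water/Swede/rose, house 4 = soda/Spaniard/carnation.

milk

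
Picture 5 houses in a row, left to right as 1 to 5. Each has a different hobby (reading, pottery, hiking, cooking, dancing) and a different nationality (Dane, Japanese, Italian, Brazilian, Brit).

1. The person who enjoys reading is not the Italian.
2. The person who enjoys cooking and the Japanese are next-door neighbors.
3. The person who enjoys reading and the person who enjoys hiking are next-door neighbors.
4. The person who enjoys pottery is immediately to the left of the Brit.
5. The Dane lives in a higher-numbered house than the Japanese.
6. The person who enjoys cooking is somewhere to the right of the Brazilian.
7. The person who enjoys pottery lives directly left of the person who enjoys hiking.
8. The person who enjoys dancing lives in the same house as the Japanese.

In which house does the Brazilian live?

3

The person who enjoys cooking is narrowed to house 2 or 3 or 4 or 5; consider each.
Placing it in house 2 and house 3 and house 4 leads to a contradiction, so it's in house 5.
Clue 2 places the Japanese in house 4.
From clue 5, the Dane must be in house 5.
The person who enjoys dancing is in house 4 (clue 8).
The person who enjoys hiking is narrowed to house 2 or 3; consider each.
Placing it in house 3 leads to a contradiction, so it's in house 2.
The person who enjoys pottery is in house 1 (clue 7).
House 3 hobby: only reading fits.
Clue 4 places the Brit in house 2.
The only nationality still possible for house 3 is Brazilian.
That leaves Italian as the nationality for house 1.
So: house 1 = pottery/Italian, house 2 = hiking/Brit, house 3 = reading/Brazilian, house 4 = dancing/Japanese, house 5 = cooking/Dane.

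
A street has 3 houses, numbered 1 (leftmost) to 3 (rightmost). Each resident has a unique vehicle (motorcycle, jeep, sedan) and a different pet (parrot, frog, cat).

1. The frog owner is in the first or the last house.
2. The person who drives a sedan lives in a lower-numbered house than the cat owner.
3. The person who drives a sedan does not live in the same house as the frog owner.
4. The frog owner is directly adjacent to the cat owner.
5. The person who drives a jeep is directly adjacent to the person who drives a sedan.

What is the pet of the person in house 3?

From clue 4, the cat owner must be in house 2.
By clue 2, the person who drives a sedan is in house 1.
Clue 3 places the frog owner in house 3.
Clue 5 places the person who drives a jeep in house 2.
The only vehicle still possible for house 3 is motorcycle.
House 1's pet must be parrot (nothing else left).
So: house 1 = sedan/parrot, house 2 = jeep/cat, house 3 = motorcycle/frog.

frog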